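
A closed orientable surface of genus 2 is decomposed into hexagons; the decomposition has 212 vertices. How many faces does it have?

107

χ = 2 − 2·2 = -2, and every face is a hexagon so 6F = 2E.
V − E + F = -2 with E = 6F/2 gives 212 − (6/2 − 1)·F = -2, so F = 107 and E = 321.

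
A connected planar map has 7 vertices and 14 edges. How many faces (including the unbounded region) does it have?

9

Euler's formula for a connected plane graph: V − E + F = 2, so F = 2 − 7 + 14 = 9.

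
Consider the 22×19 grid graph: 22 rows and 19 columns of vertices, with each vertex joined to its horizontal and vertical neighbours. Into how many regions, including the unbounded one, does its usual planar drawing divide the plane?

379

The grid has V = 22·19 = 418 vertices and E = 22·18 + 19·21 = 795 edges.
F = 2 − V + E = 2 − 418 + 795 = 379.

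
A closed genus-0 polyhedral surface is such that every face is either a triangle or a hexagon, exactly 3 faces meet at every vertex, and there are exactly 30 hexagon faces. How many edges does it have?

Let x be the number of triangles; then F = 30 + x.
Edge–face incidences: 2E = 6·30 + 3·x = 180 + 3x.
Every vertex has degree 3, so 3V = 2E.
Euler: V − E + F = 2 ⇒ (2E)/3 − E + (30 + x) = 2.
Multiply by 6: 2·(2E) − 3·(2E) + 6·(30 + x) = 12, i.e. 180 + 6x − (180 + 3x) = 12.
Collecting terms: 3x = 12, so x = 4.
Then 2E = 180 + 3·4 = 192, so E = 96, V = 2E/3 = 64, F = 30 + 4 = 34.

96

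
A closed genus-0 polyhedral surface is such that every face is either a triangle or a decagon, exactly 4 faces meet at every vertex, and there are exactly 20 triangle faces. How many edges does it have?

Let x be the number of decagons; then F = 20 + x.
Edge–face incidences: 2E = 3·20 + 10·x = 60 + 10x.
Every vertex has degree 4, so 4V = 2E.
Euler: V − E + F = 2 ⇒ (2E)/4 − E + (20 + x) = 2.
Multiply by 8: 2·(2E) − 4·(2E) + 8·(20 + x) = 16, i.e. 160 + 8x − 2·(60 + 10x) = 16.
Collecting terms: −12x + 40 = 16, so −12x = −24, so x = 2.
Then 2E = 60 + 10·2 = 80, so E = 40, V = 2E/4 = 20, F = 20 + 2 = 22.

40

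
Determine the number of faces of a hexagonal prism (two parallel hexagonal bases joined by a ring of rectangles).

A prism on an n-gon has two n-gon bases and n rectangular sides: V = 2·6 = 12, E = 3·6 = 18, F = 6 + 2 = 8.

8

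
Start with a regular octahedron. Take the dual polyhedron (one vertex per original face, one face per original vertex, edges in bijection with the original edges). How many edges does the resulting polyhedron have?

12

The base solid has V = 6, E = 12, F = 8.
The dual swaps V and F and preserves E: V′ = F = 8, E′ = E = 12, F′ = V = 6.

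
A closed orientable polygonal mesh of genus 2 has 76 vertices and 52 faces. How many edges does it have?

130

For a closed orientable surface of genus 2, χ = 2 − 2·2 = -2.
E = V + F − (-2) = 76 + 52 − (-2) = 130.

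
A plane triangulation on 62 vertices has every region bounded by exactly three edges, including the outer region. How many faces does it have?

120

In a plane triangulation 3F = 2E and V − E + F = 2, so F = 2V − 4 = 2·62 − 4 = 120.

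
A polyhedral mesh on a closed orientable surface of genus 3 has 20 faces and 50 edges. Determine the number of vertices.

For a closed orientable surface of genus 3, χ = 2 − 2·3 = -4.
V = -4 + E − F = -4 + 50 − 20 = 26.

26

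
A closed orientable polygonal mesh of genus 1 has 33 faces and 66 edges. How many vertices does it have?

33

For a closed orientable surface of genus 1, χ = 2 − 2·1 = 0.
V = 0 + E − F = 0 + 66 − 33 = 33.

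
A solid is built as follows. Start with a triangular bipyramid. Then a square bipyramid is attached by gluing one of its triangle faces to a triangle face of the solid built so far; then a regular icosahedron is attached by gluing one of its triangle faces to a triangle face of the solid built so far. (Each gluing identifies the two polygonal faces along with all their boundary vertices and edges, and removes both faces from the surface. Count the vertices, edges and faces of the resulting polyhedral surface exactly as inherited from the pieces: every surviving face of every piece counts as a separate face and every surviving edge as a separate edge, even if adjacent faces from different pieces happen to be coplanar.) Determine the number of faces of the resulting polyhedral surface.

30

A triangular bipyramid: V=5, E=9, F=6.
Attach a square bipyramid (V=6, E=12, F=8) along a 3-gon: merge 3 vertices and 3 edges, delete both glued faces → V=8, E=18, F=12.
Attach a regular icosahedron (V=12, E=30, F=20) along a 3-gon: merge 3 vertices and 3 edges, delete both glued faces → V=17, E=45, F=30.
Check: V − E + F = 17 − 45 + 30 = 2.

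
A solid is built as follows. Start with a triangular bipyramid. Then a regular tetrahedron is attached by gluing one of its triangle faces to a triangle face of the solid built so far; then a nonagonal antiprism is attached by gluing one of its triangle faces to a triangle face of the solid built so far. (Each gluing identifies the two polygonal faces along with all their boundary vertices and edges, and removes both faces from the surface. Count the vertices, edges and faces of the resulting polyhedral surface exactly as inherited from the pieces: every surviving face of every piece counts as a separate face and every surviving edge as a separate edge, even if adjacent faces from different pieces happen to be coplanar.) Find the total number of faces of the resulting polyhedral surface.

26

A triangular bipyramid: V=5, E=9, F=6.
Attach a regular tetrahedron (V=4, E=6, F=4) along a 3-gon: merge 3 vertices and 3 edges, delete both glued faces → V=6, E=12, F=8.
Attach a nonagonal antiprism (V=18, E=36, F=20) along a 3-gon: merge 3 vertices and 3 edges, delete both glued faces → V=21, E=45, F=26.
Check: V − E + F = 21 − 45 + 26 = 2.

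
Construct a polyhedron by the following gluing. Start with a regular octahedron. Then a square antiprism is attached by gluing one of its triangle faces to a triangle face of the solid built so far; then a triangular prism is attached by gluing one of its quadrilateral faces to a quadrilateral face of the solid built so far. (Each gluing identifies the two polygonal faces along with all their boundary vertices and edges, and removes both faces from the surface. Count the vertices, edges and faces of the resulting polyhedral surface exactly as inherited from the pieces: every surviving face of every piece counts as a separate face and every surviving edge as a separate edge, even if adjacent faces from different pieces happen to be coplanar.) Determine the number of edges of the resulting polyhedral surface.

A regular octahedron: V=6, E=12, F=8.
Attach a square antiprism (V=8, E=16, F=10) along a 3-gon: merge 3 vertices and 3 edges, delete both glued faces → V=11, E=25, F=16.
Attach a triangular prism (V=6, E=9, F=5) along a 4-gon: merge 4 vertices and 4 edges, delete both glued faces → V=13, E=30, F=19.
Check: V − E + F = 13 − 30 + 19 = 2.

30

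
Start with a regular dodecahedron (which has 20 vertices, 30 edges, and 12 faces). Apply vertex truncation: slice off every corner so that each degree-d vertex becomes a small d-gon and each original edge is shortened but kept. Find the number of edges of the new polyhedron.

90

Truncation replaces each original edge-end by a new vertex, so V′ = 2E = 60.
Each original edge survives, and each old vertex of degree d contributes d new edges; summing degrees gives Σd = 2E, so E′ = E + 2E = 3E = 90.
Each original face survives and each original vertex becomes one new face: F′ = F + V = 32.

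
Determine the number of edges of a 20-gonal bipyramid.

60

A bipyramid over an n-gon has 2n triangular faces and n + 2 vertices: V = 20 + 2 = 22, E = 3·20 = 60, F = 2·20 = 40.
Check: V − E + F = 22 − 60 + 40 = 2.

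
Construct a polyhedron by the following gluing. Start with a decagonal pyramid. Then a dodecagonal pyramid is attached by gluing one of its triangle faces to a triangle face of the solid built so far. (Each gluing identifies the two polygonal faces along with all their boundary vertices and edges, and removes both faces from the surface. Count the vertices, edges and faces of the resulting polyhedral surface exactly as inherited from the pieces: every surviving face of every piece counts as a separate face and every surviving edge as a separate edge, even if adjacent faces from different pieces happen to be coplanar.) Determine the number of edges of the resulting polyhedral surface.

41

A decagonal pyramid: V=11, E=20, F=11.
Attach a dodecagonal pyramid (V=13, E=24, F=13) along a 3-gon: merge 3 vertices and 3 edges, delete both glued faces → V=21, E=41, F=22.
Check: V − E + F = 21 − 41 + 22 = 2.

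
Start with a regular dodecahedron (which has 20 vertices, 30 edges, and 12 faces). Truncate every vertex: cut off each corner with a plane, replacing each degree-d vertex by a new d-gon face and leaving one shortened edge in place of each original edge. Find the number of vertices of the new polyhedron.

Truncation replaces each original edge-end by a new vertex, so V′ = 2E = 60.
Each original edge survives, and each old vertex of degree d contributes d new edges; summing degrees gives Σd = 2E, so E′ = E + 2E = 3E = 90.
Each original face survives and each original vertex becomes one new face: F′ = F + V = 32.

60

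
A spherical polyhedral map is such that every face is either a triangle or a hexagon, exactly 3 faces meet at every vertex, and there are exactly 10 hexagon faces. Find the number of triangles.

Let x be the number of triangles; then F = 10 + x.
Edge–face incidences: 2E = 6·10 + 3·x = 60 + 3x.
Every vertex has degree 3, so 3V = 2E.
Euler: V − E + F = 2 ⇒ (2E)/3 − E + (10 + x) = 2.
Multiply by 6: 2·(2E) − 3·(2E) + 6·(10 + x) = 12, i.e. 60 + 6x − (60 + 3x) = 12.
Collecting terms: 3x = 12, so x = 4.
Then 2E = 60 + 3·4 = 72, so E = 36, V = 2E/3 = 24, F = 10 + 4 = 14.

4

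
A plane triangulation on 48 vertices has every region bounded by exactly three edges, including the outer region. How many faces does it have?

92

In a plane triangulation 3F = 2E and V − E + F = 2, so F = 2V − 4 = 2·48 − 4 = 92.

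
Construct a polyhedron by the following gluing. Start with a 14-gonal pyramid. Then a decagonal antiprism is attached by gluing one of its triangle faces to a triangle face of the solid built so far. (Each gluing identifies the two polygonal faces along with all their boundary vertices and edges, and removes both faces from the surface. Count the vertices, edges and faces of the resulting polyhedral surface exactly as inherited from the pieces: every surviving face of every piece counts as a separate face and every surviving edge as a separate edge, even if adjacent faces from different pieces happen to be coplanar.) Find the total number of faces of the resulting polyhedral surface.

35

A 14-gonal pyramid: V=15, E=28, F=15.
Attach a decagonal antiprism (V=20, E=40, F=22) along a 3-gon: merge 3 vertices and 3 edges, delete both glued faces → V=32, E=65, F=35.
Check: V − E + F = 32 − 65 + 35 = 2.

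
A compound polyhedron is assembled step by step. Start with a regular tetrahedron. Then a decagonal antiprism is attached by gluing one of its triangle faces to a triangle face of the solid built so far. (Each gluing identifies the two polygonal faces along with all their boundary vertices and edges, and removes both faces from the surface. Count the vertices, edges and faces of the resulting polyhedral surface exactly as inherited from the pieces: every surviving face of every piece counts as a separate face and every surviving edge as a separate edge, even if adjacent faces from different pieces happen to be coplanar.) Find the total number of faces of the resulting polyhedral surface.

A regular tetrahedron: V=4, E=6, F=4.
Attach a decagonal antiprism (V=20, E=40, F=22) along a 3-gon: merge 3 vertices and 3 edges, delete both glued faces → V=21, E=43, F=24.
Check: V − E + F = 21 − 43 + 24 = 2.

24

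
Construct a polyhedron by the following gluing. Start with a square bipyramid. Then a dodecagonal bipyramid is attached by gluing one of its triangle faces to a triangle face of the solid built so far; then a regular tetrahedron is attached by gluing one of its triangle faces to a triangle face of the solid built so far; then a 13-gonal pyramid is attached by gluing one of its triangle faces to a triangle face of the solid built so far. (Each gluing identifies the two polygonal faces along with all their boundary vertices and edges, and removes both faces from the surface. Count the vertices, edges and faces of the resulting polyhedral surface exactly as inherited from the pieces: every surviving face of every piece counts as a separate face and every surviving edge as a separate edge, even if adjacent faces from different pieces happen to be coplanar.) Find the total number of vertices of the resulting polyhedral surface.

29

A square bipyramid: V=6, E=12, F=8.
Attach a dodecagonal bipyramid (V=14, E=36, F=24) along a 3-gon: merge 3 vertices and 3 edges, delete both glued faces → V=17, E=45, F=30.
Attach a regular tetrahedron (V=4, E=6, F=4) along a 3-gon: merge 3 vertices and 3 edges, delete both glued faces → V=18, E=48, F=32.
Attach a 13-gonal pyramid (V=14, E=26, F=14) along a 3-gon: merge 3 vertices and 3 edges, delete both glued faces → V=29, E=71, F=44.
Check: V − E + F = 29 − 71 + 44 = 2.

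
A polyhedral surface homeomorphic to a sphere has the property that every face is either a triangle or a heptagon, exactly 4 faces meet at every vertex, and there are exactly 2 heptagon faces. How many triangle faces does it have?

14

Let x be the number of triangles; then F = 2 + x.
Edge–face incidences: 2E = 7·2 + 3·x = 14 + 3x.
Every vertex has degree 4, so 4V = 2E.
Euler: V − E + F = 2 ⇒ (2E)/4 − E + (2 + x) = 2.
Multiply by 8: 2·(2E) − 4·(2E) + 8·(2 + x) = 16, i.e. 16 + 8x − 2·(14 + 3x) = 16.
Collecting terms: 2x − 12 = 16, so 2x = 28, so x = 14.
Then 2E = 14 + 3·14 = 56, so E = 28, V = 2E/4 = 14, F = 2 + 14 = 16.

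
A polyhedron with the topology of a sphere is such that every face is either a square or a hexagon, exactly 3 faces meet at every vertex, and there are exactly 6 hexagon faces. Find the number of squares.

Let x be the number of squares; then F = 6 + x.
Edge–face incidences: 2E = 6·6 + 4·x = 36 + 4x.
Every vertex has degree 3, so 3V = 2E.
Euler: V − E + F = 2 ⇒ (2E)/3 − E + (6 + x) = 2.
Multiply by 6: 2·(2E) − 3·(2E) + 6·(6 + x) = 12, i.e. 36 + 6x − (36 + 4x) = 12.
Collecting terms: 2x = 12, so x = 6.
Then 2E = 36 + 4·6 = 60, so E = 30, V = 2E/3 = 20, F = 6 + 6 = 12.

6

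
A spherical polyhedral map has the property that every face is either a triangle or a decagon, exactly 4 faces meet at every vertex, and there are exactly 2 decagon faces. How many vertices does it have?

20

Let x be the number of triangles; then F = 2 + x.
Edge–face incidences: 2E = 10·2 + 3·x = 20 + 3x.
Every vertex has degree 4, so 4V = 2E.
Euler: V − E + F = 2 ⇒ (2E)/4 − E + (2 + x) = 2.
Multiply by 8: 2·(2E) − 4·(2E) + 8·(2 + x) = 16, i.e. 16 + 8x − 2·(20 + 3x) = 16.
Collecting terms: 2x − 24 = 16, so 2x = 40, so x = 20.
Then 2E = 20 + 3·20 = 80, so E = 40, V = 2E/4 = 20, F = 2 + 20 = 22.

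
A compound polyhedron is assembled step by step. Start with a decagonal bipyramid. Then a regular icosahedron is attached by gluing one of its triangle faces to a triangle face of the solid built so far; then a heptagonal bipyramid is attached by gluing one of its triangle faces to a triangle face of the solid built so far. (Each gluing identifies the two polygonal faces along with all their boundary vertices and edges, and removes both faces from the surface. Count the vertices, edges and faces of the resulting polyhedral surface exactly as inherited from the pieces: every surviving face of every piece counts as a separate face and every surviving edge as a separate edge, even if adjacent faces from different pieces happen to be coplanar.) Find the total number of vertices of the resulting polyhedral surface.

27

A decagonal bipyramid: V=12, E=30, F=20.
Attach a regular icosahedron (V=12, E=30, F=20) along a 3-gon: merge 3 vertices and 3 edges, delete both glued faces → V=21, E=57, F=38.
Attach a heptagonal bipyramid (V=9, E=21, F=14) along a 3-gon: merge 3 vertices and 3 edges, delete both glued faces → V=27, E=75, F=50.
Check: V − E + F = 27 − 75 + 50 = 2.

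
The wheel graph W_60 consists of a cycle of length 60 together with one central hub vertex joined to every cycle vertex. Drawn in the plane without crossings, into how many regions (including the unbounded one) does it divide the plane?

61

W_60 has V = 60 + 1 = 61 vertices and E = 2·60 = 120 edges.
By Euler's formula F = 2 − V + E = 2 − 61 + 120 = 61.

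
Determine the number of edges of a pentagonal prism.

15

A prism on an n-gon has two n-gon bases and n rectangular sides: V = 2·5 = 10, E = 3·5 = 15, F = 5 + 2 = 7.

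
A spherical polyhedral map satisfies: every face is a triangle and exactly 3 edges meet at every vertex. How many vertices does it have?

Each face has 3 edges and each edge borders two faces, so 2E = 3F.
Each vertex has degree 3, so 3V = 2E and hence V = 3F/3.
Euler: V − E + F = 2 ⇒ (3F/3) − (3F/2) + F = 2.
Multiply by 6: (6 − 9 + 6)F = 12, i.e. 3F = 12.
So F = 4, E = 3·4/2 = 6, V = 3·4/3 = 4.

4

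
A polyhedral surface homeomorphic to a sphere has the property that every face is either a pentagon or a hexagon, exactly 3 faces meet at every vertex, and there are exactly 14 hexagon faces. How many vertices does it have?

48

Let x be the number of pentagons; then F = 14 + x.
Edge–face incidences: 2E = 6·14 + 5·x = 84 + 5x.
Every vertex has degree 3, so 3V = 2E.
Euler: V − E + F = 2 ⇒ (2E)/3 − E + (14 + x) = 2.
Multiply by 6: 2·(2E) − 3·(2E) + 6·(14 + x) = 12, i.e. 84 + 6x − (84 + 5x) = 12.
Collecting terms: x = 12.
Then 2E = 84 + 5·12 = 144, so E = 72, V = 2E/3 = 48, F = 14 + 12 = 26.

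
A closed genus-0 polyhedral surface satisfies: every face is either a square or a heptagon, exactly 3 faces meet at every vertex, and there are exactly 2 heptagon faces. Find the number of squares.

7

Let x be the number of squares; then F = 2 + x.
Edge–face incidences: 2E = 7·2 + 4·x = 14 + 4x.
Every vertex has degree 3, so 3V = 2E.
Euler: V − E + F = 2 ⇒ (2E)/3 − E + (2 + x) = 2.
Multiply by 6: 2·(2E) − 3·(2E) + 6·(2 + x) = 12, i.e. 12 + 6x − (14 + 4x) = 12.
Collecting terms: 2x − 2 = 12, so 2x = 14, so x = 7.
Then 2E = 14 + 4·7 = 42, so E = 21, V = 2E/3 = 14, F = 2 + 7 = 9.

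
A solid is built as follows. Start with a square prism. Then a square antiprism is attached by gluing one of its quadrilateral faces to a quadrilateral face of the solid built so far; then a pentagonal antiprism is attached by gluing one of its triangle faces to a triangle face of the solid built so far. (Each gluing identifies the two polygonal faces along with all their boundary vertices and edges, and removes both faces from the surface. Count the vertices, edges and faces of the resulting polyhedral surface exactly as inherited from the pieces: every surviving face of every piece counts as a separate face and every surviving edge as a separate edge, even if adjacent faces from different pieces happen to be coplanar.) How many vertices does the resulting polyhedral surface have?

A square prism: V=8, E=12, F=6.
Attach a square antiprism (V=8, E=16, F=10) along a 4-gon: merge 4 vertices and 4 edges, delete both glued faces → V=12, E=24, F=14.
Attach a pentagonal antiprism (V=10, E=20, F=12) along a 3-gon: merge 3 vertices and 3 edges, delete both glued faces → V=19, E=41, F=24.
Check: V − E + F = 19 − 41 + 24 = 2.

19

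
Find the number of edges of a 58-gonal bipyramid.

A bipyramid over an n-gon has 2n triangular faces and n + 2 vertices: V = 58 + 2 = 60, E = 3·58 = 174, F = 2·58 = 116.
Check: V − E + F = 60 − 174 + 116 = 2.

174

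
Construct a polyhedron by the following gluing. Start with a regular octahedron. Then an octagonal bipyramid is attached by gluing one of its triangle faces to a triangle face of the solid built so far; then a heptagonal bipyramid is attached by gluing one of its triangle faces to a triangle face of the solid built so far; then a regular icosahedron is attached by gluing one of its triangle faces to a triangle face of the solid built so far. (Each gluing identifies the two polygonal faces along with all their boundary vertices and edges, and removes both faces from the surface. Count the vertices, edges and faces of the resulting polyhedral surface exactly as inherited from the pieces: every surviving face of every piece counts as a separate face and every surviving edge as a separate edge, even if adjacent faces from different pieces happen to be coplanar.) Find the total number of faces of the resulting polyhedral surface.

52

A regular octahedron: V=6, E=12, F=8.
Attach an octagonal bipyramid (V=10, E=24, F=16) along a 3-gon: merge 3 vertices and 3 edges, delete both glued faces → V=13, E=33, F=22.
Attach a heptagonal bipyramid (V=9, E=21, F=14) along a 3-gon: merge 3 vertices and 3 edges, delete both glued faces → V=19, E=51, F=34.
Attach a regular icosahedron (V=12, E=30, F=20) along a 3-gon: merge 3 vertices and 3 edges, delete both glued faces → V=28, E=78, F=52.
Check: V − E + F = 28 − 78 + 52 = 2.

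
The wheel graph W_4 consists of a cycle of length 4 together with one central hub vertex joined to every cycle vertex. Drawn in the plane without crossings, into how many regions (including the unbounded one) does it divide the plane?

W_4 has V = 4 + 1 = 5 vertices and E = 2·4 = 8 edges.
By Euler's formula F = 2 − V + E = 2 − 5 + 8 = 5.

5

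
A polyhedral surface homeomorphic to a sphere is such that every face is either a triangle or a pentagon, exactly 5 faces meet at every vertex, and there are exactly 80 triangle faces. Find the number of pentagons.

Let x be the number of pentagons; then F = 80 + x.
Edge–face incidences: 2E = 3·80 + 5·x = 240 + 5x.
Every vertex has degree 5, so 5V = 2E.
Euler: V − E + F = 2 ⇒ (2E)/5 − E + (80 + x) = 2.
Multiply by 10: 2·(2E) − 5·(2E) + 10·(80 + x) = 20, i.e. 800 + 10x − 3·(240 + 5x) = 20.
Collecting terms: −5x + 80 = 20, so −5x = −60, so x = 12.
Then 2E = 240 + 5·12 = 300, so E = 150, V = 2E/5 = 60, F = 80 + 12 = 92.

12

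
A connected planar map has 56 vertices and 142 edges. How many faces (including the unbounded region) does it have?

Euler's formula for a connected plane graph: V − E + F = 2, so F = 2 − 56 + 142 = 88.

88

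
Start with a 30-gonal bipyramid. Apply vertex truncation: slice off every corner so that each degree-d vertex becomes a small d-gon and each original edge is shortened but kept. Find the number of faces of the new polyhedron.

The base solid has V = 32, E = 90, F = 60.
Truncation replaces each original edge-end by a new vertex, so V′ = 2E = 180.
Each original edge survives, and each old vertex of degree d contributes d new edges; summing degrees gives Σd = 2E, so E′ = E + 2E = 3E = 270.
Each original face survives and each original vertex becomes one new face: F′ = F + V = 92.

92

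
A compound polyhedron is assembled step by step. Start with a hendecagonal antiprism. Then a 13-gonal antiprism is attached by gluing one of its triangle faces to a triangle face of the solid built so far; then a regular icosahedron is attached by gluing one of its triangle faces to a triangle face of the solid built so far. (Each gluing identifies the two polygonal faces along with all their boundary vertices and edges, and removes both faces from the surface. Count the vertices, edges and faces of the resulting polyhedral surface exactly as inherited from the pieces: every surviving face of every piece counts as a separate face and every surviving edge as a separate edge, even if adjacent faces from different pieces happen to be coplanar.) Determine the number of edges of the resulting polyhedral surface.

A hendecagonal antiprism: V=22, E=44, F=24.
Attach a 13-gonal antiprism (V=26, E=52, F=28) along a 3-gon: merge 3 vertices and 3 edges, delete both glued faces → V=45, E=93, F=50.
Attach a regular icosahedron (V=12, E=30, F=20) along a 3-gon: merge 3 vertices and 3 edges, delete both glued faces → V=54, E=120, F=68.
Check: V − E + F = 54 − 120 + 68 = 2.

120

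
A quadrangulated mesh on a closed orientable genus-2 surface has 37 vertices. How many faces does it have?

χ = 2 − 2·2 = -2, and every face is a square so 4F = 2E.
V − E + F = -2 with E = 4F/2 gives 37 − (4/2 − 1)·F = -2, so F = 39 and E = 78.

39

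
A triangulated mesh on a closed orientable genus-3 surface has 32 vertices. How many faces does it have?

χ = 2 − 2·3 = -4, and every face is a triangle so 3F = 2E.
V − E + F = -4 with E = 3F/2 gives 32 − (3/2 − 1)·F = -4, so F = 72 and E = 108.

72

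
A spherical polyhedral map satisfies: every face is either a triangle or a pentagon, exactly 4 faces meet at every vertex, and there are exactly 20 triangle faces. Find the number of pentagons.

12

Let x be the number of pentagons; then F = 20 + x.
Edge–face incidences: 2E = 3·20 + 5·x = 60 + 5x.
Every vertex has degree 4, so 4V = 2E.
Euler: V − E + F = 2 ⇒ (2E)/4 − E + (20 + x) = 2.
Multiply by 8: 2·(2E) − 4·(2E) + 8·(20 + x) = 16, i.e. 160 + 8x − 2·(60 + 5x) = 16.
Collecting terms: −2x + 40 = 16, so −2x = −24, so x = 12.
Then 2E = 60 + 5·12 = 120, so E = 60, V = 2E/4 = 30, F = 20 + 12 = 32.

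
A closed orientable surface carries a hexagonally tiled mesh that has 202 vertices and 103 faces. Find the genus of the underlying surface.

Every face is a hexagon, so 2E = 6·103 = 618, giving E = 309.
χ = V − E + F = 202 − 309 + 103 = -4.
For a closed orientable surface χ = 2 − 2g, so g = (2 − (-4))/2 = 3.

3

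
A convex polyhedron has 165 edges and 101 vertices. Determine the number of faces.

66

Here V − E + F = 2.
F = 2 − V + E = 2 − 101 + 165 = 66.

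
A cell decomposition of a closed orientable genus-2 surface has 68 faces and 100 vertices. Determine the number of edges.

170

For a closed orientable surface of genus 2, χ = 2 − 2·2 = -2.
E = V + F − (-2) = 100 + 68 − (-2) = 170.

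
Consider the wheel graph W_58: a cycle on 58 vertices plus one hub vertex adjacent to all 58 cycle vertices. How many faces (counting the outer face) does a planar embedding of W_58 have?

59

W_58 has V = 58 + 1 = 59 vertices and E = 2·58 = 116 edges.
By Euler's formula F = 2 − V + E = 2 − 59 + 116 = 59.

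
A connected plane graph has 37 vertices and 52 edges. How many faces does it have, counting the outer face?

17

Euler's formula for a connected plane graph: V − E + F = 2, so F = 2 − 37 + 52 = 17.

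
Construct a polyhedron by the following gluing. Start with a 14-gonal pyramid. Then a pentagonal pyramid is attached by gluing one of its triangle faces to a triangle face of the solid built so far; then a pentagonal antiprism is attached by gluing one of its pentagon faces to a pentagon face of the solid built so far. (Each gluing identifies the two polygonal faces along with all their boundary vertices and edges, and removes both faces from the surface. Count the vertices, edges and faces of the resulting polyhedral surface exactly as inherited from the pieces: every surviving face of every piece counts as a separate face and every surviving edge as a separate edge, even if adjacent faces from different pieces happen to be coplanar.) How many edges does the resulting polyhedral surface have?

50

A 14-gonal pyramid: V=15, E=28, F=15.
Attach a pentagonal pyramid (V=6, E=10, F=6) along a 3-gon: merge 3 vertices and 3 edges, delete both glued faces → V=18, E=35, F=19.
Attach a pentagonal antiprism (V=10, E=20, F=12) along a 5-gon: merge 5 vertices and 5 edges, delete both glued faces → V=23, E=50, F=29.
Check: V − E + F = 23 − 50 + 29 = 2.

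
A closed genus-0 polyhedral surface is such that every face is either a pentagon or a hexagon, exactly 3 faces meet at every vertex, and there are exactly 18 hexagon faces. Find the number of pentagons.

Let x be the number of pentagons; then F = 18 + x.
Edge–face incidences: 2E = 6·18 + 5·x = 108 + 5x.
Every vertex has degree 3, so 3V = 2E.
Euler: V − E + F = 2 ⇒ (2E)/3 − E + (18 + x) = 2.
Multiply by 6: 2·(2E) − 3·(2E) + 6·(18 + x) = 12, i.e. 108 + 6x − (108 + 5x) = 12.
Collecting terms: x = 12.
Then 2E = 108 + 5·12 = 168, so E = 84, V = 2E/3 = 56, F = 18 + 12 = 30.

12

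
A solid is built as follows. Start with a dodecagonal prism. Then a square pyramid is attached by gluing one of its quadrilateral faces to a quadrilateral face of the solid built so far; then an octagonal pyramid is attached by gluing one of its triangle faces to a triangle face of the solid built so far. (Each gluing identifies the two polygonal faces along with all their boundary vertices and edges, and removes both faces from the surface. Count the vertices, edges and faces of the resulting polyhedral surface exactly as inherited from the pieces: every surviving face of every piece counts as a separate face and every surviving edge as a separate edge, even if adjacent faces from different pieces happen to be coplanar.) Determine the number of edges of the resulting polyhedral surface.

53

A dodecagonal prism: V=24, E=36, F=14.
Attach a square pyramid (V=5, E=8, F=5) along a 4-gon: merge 4 vertices and 4 edges, delete both glued faces → V=25, E=40, F=17.
Attach an octagonal pyramid (V=9, E=16, F=9) along a 3-gon: merge 3 vertices and 3 edges, delete both glued faces → V=31, E=53, F=24.
Check: V − E + F = 31 − 53 + 24 = 2.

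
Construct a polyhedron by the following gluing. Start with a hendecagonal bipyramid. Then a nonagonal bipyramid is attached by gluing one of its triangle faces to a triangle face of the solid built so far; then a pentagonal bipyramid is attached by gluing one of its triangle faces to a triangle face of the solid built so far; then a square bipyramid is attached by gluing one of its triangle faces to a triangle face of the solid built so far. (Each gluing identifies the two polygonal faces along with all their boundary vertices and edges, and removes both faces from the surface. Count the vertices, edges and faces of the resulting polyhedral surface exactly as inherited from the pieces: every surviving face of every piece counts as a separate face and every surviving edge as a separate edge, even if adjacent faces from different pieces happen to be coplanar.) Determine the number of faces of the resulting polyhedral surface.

52

A hendecagonal bipyramid: V=13, E=33, F=22.
Attach a nonagonal bipyramid (V=11, E=27, F=18) along a 3-gon: merge 3 vertices and 3 edges, delete both glued faces → V=21, E=57, F=38.
Attach a pentagonal bipyramid (V=7, E=15, F=10) along a 3-gon: merge 3 vertices and 3 edges, delete both glued faces → V=25, E=69, F=46.
Attach a square bipyramid (V=6, E=12, F=8) along a 3-gon: merge 3 vertices and 3 edges, delete both glued faces → V=28, E=78, F=52.
Check: V − E + F = 28 − 78 + 52 = 2.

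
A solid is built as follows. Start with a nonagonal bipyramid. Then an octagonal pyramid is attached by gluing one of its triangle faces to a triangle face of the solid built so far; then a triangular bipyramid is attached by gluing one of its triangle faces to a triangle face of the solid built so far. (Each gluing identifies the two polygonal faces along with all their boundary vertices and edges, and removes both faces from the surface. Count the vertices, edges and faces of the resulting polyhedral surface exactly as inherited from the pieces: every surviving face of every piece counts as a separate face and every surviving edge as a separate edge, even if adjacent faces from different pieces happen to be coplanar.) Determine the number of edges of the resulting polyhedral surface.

46

A nonagonal bipyramid: V=11, E=27, F=18.
Attach an octagonal pyramid (V=9, E=16, F=9) along a 3-gon: merge 3 vertices and 3 edges, delete both glued faces → V=17, E=40, F=25.
Attach a triangular bipyramid (V=5, E=9, F=6) along a 3-gon: merge 3 vertices and 3 edges, delete both glued faces → V=19, E=46, F=29.
Check: V − E + F = 19 − 46 + 29 = 2.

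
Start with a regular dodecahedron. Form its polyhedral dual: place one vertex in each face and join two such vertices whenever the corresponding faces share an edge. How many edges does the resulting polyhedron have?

The base solid has V = 20, E = 30, F = 12.
The dual swaps V and F and preserves E: V′ = F = 12, E′ = E = 30, F′ = V = 20.

30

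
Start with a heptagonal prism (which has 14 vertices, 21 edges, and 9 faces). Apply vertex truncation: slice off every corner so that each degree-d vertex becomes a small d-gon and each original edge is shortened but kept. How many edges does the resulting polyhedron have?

63

Truncation replaces each original edge-end by a new vertex, so V′ = 2E = 42.
Each original edge survives, and each old vertex of degree d contributes d new edges; summing degrees gives Σd = 2E, so E′ = E + 2E = 3E = 63.
Each original face survives and each original vertex becomes one new face: F′ = F + V = 23.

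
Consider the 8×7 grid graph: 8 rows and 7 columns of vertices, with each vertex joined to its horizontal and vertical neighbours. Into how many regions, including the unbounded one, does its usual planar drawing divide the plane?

43

The grid has V = 8·7 = 56 vertices and E = 8·6 + 7·7 = 97 edges.
F = 2 − V + E = 2 − 56 + 97 = 43.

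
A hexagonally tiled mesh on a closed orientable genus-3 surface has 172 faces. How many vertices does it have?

340

χ = 2 − 2·3 = -4, and every face is a hexagon so 6F = 2E.
E = 6·172/2 = 516. Then V = -4 + E − F = -4 + 516 − 172 = 340.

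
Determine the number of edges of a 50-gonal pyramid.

A pyramid on an n-gon base has one n-gon and n triangles: V = 50 + 1 = 51, E = 2·50 = 100, F = 50 + 1 = 51.

100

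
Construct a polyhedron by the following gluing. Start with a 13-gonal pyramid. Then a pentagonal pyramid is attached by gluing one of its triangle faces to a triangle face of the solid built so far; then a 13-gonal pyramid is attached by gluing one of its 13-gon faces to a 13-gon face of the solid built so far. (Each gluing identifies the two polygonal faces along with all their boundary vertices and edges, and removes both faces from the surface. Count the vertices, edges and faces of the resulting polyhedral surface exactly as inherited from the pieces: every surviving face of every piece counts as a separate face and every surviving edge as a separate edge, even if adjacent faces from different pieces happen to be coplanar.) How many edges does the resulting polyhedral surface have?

A 13-gonal pyramid: V=14, E=26, F=14.
Attach a pentagonal pyramid (V=6, E=10, F=6) along a 3-gon: merge 3 vertices and 3 edges, delete both glued faces → V=17, E=33, F=18.
Attach a 13-gonal pyramid (V=14, E=26, F=14) along a 13-gon: merge 13 vertices and 13 edges, delete both glued faces → V=18, E=46, F=30.
Check: V − E + F = 18 − 46 + 30 = 2.

46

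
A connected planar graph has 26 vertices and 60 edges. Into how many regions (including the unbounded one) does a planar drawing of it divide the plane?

36

Euler's formula for a connected plane graph: V − E + F = 2, so F = 2 − 26 + 60 = 36.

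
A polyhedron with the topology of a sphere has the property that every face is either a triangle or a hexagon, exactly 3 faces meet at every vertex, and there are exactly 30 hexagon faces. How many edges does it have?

96

Let x be the number of triangles; then F = 30 + x.
Edge–face incidences: 2E = 6·30 + 3·x = 180 + 3x.
Every vertex has degree 3, so 3V = 2E.
Euler: V − E + F = 2 ⇒ (2E)/3 − E + (30 + x) = 2.
Multiply by 6: 2·(2E) − 3·(2E) + 6·(30 + x) = 12, i.e. 180 + 6x − (180 + 3x) = 12.
Collecting terms: 3x = 12, so x = 4.
Then 2E = 180 + 3·4 = 192, so E = 96, V = 2E/3 = 64, F = 30 + 4 = 34.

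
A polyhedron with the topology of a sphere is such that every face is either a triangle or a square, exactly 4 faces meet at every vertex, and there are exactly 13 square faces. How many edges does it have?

Let x be the number of triangles; then F = 13 + x.
Edge–face incidences: 2E = 4·13 + 3·x = 52 + 3x.
Every vertex has degree 4, so 4V = 2E.
Euler: V − E + F = 2 ⇒ (2E)/4 − E + (13 + x) = 2.
Multiply by 8: 2·(2E) − 4·(2E) + 8·(13 + x) = 16, i.e. 104 + 8x − 2·(52 + 3x) = 16.
Collecting terms: 2x = 16, so x = 8.
Then 2E = 52 + 3·8 = 76, so E = 38, V = 2E/4 = 19, F = 13 + 8 = 21.

38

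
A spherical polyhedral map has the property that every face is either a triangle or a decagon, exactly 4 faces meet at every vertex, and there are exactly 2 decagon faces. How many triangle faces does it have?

20

Let x be the number of triangles; then F = 2 + x.
Edge–face incidences: 2E = 10·2 + 3·x = 20 + 3x.
Every vertex has degree 4, so 4V = 2E.
Euler: V − E + F = 2 ⇒ (2E)/4 − E + (2 + x) = 2.
Multiply by 8: 2·(2E) − 4·(2E) + 8·(2 + x) = 16, i.e. 16 + 8x − 2·(20 + 3x) = 16.
Collecting terms: 2x − 24 = 16, so 2x = 40, so x = 20.
Then 2E = 20 + 3·20 = 80, so E = 40, V = 2E/4 = 20, F = 2 + 20 = 22.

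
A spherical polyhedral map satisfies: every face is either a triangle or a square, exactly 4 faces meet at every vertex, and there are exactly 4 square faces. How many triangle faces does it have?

8

Let x be the number of triangles; then F = 4 + x.
Edge–face incidences: 2E = 4·4 + 3·x = 16 + 3x.
Every vertex has degree 4, so 4V = 2E.
Euler: V − E + F = 2 ⇒ (2E)/4 − E + (4 + x) = 2.
Multiply by 8: 2·(2E) − 4·(2E) + 8·(4 + x) = 16, i.e. 32 + 8x − 2·(16 + 3x) = 16.
Collecting terms: 2x = 16, so x = 8.
Then 2E = 16 + 3·8 = 40, so E = 20, V = 2E/4 = 10, F = 4 + 8 = 12.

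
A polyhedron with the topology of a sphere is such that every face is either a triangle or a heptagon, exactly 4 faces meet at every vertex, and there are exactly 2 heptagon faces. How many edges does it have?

Let x be the number of triangles; then F = 2 + x.
Edge–face incidences: 2E = 7·2 + 3·x = 14 + 3x.
Every vertex has degree 4, so 4V = 2E.
Euler: V − E + F = 2 ⇒ (2E)/4 − E + (2 + x) = 2.
Multiply by 8: 2·(2E) − 4·(2E) + 8·(2 + x) = 16, i.e. 16 + 8x − 2·(14 + 3x) = 16.
Collecting terms: 2x − 12 = 16, so 2x = 28, so x = 14.
Then 2E = 14 + 3·14 = 56, so E = 28, V = 2E/4 = 14, F = 2 + 14 = 16.

28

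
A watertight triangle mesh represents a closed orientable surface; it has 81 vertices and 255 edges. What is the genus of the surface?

Every face is a triangle and each edge borders two faces, so 3F = 2·255, giving F = 170.
χ = V − E + F = 81 − 255 + 170 = -4.
For a closed orientable surface χ = 2 − 2g, so g = (2 − (-4))/2 = 3.

3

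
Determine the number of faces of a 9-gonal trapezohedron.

18

The n-trapezohedron (dual of the n-antiprism) has V = 2·9 + 2 = 20, E = 4·9 = 36, F = 2·9 = 18.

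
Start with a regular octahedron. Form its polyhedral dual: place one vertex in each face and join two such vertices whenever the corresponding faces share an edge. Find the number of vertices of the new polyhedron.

8

The base solid has V = 6, E = 12, F = 8.
The dual swaps V and F and preserves E: V′ = F = 8, E′ = E = 12, F′ = V = 6.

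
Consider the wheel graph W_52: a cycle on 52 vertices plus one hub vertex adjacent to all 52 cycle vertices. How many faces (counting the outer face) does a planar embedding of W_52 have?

W_52 has V = 52 + 1 = 53 vertices and E = 2·52 = 104 edges.
By Euler's formula F = 2 − V + E = 2 − 53 + 104 = 53.

53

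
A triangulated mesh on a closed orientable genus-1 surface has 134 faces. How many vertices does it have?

χ = 2 − 2·1 = 0, and every face is a triangle so 3F = 2E.
E = 3·134/2 = 201. Then V = 0 + E − F = 0 + 201 − 134 = 67.

67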